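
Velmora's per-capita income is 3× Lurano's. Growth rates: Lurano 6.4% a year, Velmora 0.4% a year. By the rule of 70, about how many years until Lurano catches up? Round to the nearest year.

≈ 18 years

The growth-rate gap is 6.4% − 0.4% = 6 percentage points.
So the ratio between them halves every 70/6 ≈ 11.67 years.
A 3× gap takes log₂(3) ≈ 1.58 halvings to close: 1.58 × 11.67 ≈ 18 years.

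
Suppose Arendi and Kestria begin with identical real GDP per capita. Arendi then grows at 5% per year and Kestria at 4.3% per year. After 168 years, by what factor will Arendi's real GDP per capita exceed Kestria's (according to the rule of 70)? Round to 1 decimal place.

Rate gap = 5% − 4.3% = 0.7 points.
The ratio doubles every 70/0.7 ≈ 100.00 years.
168/100.00 ≈ 1.68 doublings → ratio ≈ 2^1.68 ≈ 3.2.

around 3.2 times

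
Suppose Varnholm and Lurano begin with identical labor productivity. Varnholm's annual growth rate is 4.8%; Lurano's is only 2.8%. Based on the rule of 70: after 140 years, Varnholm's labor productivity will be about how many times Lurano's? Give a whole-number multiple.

Only the 2-point difference matters.
70/2 ≈ 35.00 years per doubling of the ratio; 140 years gives 4.00 doublings, so ≈ 16×.

around 16 times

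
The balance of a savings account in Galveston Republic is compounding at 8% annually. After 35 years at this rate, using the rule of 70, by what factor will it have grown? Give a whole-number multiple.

roughly 16 times

70/8 ≈ 8.75 years per doubling.
35 years fits 4 doublings: 2^4 = 16.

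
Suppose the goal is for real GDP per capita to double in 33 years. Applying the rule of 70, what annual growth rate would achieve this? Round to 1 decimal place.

approximately 2.1%

70 / 33 ≈ 2.12, so about 2.1% a year.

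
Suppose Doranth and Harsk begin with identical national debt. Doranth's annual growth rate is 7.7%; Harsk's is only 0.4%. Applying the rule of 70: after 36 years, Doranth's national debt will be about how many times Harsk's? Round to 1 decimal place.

Rate gap = 7.7% − 0.4% = 7.3 points.
The ratio doubles every 70/7.3 ≈ 9.59 years.
36/9.59 ≈ 3.75 doublings → ratio ≈ 2^3.75 ≈ 13.5.

approximately 13.5 times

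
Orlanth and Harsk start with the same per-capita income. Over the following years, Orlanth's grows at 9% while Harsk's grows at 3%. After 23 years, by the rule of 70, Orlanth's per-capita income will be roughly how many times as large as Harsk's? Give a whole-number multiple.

around 4 times

Only the 6-point difference matters.
70/6 ≈ 11.67 years per doubling of the ratio; 23 years gives 1.97 doublings, so ≈ 4×.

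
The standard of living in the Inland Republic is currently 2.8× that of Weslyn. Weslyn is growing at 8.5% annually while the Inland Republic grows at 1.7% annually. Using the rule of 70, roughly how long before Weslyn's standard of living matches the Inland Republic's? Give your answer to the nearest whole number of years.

15 years

The growth-rate gap is 8.5% − 1.7% = 6.8 percentage points.
So the ratio between them halves every 70/6.8 ≈ 10.29 years.
A 2.8× gap takes log₂(2.8) ≈ 1.49 halvings to close: 1.49 × 10.29 ≈ 15 years.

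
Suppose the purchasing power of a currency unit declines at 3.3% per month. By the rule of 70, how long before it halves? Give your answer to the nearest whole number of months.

Falling at 3.3%, it halves about every 70/3.3 = 21.21 months.

≈ 21 months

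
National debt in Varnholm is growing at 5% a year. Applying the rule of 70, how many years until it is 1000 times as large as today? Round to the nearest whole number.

140 years

Doubling time ≈ 70/5 = 14.00 years.
Reaching 1000× takes log₂(1000) ≈ 9.97 doublings.
9.97 × 14.00 ≈ 140 years.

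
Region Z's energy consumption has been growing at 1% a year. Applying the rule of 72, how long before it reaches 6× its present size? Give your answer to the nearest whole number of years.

At 1% it doubles every 72/1 ≈ 72.00 years.
Reaching 6× takes log₂(6) ≈ 2.58 doublings.
2.58 × 72.00 ≈ 186 years.

≈ 186 years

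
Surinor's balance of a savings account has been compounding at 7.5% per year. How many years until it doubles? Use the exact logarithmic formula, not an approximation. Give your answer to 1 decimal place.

t = ln(2) / ln(1 + 0.075) = 0.6931 / 0.072321 ≈ 9.58.

9.6 years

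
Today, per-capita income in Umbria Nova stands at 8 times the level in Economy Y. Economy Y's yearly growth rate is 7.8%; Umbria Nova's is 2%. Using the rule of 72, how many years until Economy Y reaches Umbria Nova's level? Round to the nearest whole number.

about 37 years

Economy Y gains on Umbria Nova at 7.8% − 2% = 5.8 points a year.
At that relative rate the gap halves every 72/5.8 ≈ 12.41 years.
An 8 times gap closes after 3 halvings: 3 × 12.41 ≈ 37 years.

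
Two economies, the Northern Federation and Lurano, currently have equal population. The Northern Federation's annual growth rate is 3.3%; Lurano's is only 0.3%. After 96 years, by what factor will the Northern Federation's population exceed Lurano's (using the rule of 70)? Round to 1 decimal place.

approximately 17.3 times

Rate gap = 3.3% − 0.3% = 3 points.
The ratio doubles every 70/3 ≈ 23.33 years.
96/23.33 ≈ 4.11 doublings → ratio ≈ 2^4.11 ≈ 17.3.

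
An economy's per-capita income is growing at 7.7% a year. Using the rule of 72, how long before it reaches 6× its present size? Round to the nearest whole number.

around 24 years

One doubling takes 72/7.7 = 9.35 years.
Reaching 6× takes log₂(6) ≈ 2.58 doublings.
2.58 × 9.35 ≈ 24 years.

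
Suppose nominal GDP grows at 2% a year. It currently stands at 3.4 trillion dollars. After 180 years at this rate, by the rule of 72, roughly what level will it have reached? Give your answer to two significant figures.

roughly 110 trillion dollars

It doubles every 72/2 ≈ 36.00 years, so 180 years is 5.00 doublings.
2^5.00 ≈ 32.00; 3.4 × 32.00 ≈ 110 trillion dollars.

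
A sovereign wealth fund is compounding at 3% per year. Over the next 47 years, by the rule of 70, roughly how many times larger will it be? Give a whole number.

about 4 times

70/3 ≈ 23.33 years per doubling.
47 years fits 2 doublings: 2^2 = 4.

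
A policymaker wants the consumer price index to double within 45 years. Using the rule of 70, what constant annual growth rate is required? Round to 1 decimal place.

roughly 1.6%

70 / 45 ≈ 1.56, so about 1.6% a year.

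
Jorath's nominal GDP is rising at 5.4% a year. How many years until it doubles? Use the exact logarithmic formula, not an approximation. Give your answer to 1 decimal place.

t = ln(2) / ln(1 + 0.054) = 0.6931 / 0.052592 ≈ 13.18.

13.2 years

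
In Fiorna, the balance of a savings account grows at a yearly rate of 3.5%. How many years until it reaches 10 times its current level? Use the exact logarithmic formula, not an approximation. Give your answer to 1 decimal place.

t = ln(10) / ln(1 + 0.035) = 2.3026 / 0.034401 ≈ 66.93.

66.9 years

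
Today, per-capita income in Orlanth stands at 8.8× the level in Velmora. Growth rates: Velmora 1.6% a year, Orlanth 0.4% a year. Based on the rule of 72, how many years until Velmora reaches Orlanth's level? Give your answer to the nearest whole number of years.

What matters is the difference: 1.2 pp.
Rule of 72 on the gap: the ratio halves every 72/1.2 ≈ 60.00 years.
An 8.8× gap takes log₂(8.8) ≈ 3.14 halvings to close: 3.14 × 60.00 ≈ 188 years.

≈ 188 years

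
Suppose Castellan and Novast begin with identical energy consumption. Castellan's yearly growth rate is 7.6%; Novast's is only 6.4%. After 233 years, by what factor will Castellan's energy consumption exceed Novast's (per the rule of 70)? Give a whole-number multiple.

Castellan pulls ahead at 1.2 pp per year, so the ratio doubles every 70/1.2 ≈ 58.33 years.
In 233 years that's 3.99 doublings: 2^3.99 ≈ 16.

≈ 16 times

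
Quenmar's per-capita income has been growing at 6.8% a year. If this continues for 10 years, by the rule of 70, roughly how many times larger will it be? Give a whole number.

about 2 times

Doubling time ≈ 70/6.8 = 10.29 years.
10/10.29 ≈ 1 doubling, so about 2^1 = 2×.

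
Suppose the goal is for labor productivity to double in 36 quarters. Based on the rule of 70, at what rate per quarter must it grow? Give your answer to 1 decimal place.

70 / 36 ≈ 1.94, so about 1.9% per quarter.

roughly 1.9%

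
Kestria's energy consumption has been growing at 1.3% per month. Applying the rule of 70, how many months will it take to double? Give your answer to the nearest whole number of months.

approximately 54 months

70/1.3 ≈ 53.85, so it doubles roughly every 54 months.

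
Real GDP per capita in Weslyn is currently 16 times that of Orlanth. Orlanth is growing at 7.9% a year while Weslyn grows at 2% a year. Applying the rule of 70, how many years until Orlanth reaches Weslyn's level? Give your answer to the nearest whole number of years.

Orlanth gains on Weslyn at 7.9% − 2% = 5.9 points a year.
At that relative rate the gap halves every 70/5.9 ≈ 11.86 years.
A 16 times gap closes after 4 halvings: 4 × 11.86 ≈ 47 years.

47 years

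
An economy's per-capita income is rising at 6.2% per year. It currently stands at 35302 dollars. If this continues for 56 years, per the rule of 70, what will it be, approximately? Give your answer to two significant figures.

Doubling time ≈ 70/6.2 = 11.29 years.
56 years is 56/11.29 ≈ 4.96 doublings, a factor of 2^4.96 ≈ 31.12.
35302 × 31.12 ≈ 1100000 dollars.

approximately 1100000 dollars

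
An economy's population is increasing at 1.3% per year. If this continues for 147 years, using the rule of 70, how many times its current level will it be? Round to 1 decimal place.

≈ 6.6 times

Doubles every ≈ 53.85 years (70/1.3).
147 years is 2.73 doublings; 2^2.73 ≈ 6.6×.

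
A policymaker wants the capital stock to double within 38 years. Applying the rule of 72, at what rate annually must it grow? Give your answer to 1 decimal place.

72 / 38 ≈ 1.89, so about 1.9% annually.

around 1.9% annually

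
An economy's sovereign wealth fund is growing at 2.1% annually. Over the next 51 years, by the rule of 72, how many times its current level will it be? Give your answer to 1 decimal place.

≈ 2.8 times

Doubling time ≈ 72/2.1 = 34.29 years.
51 years / 34.29 ≈ 1.49 doublings → factor 2^1.49 ≈ 2.8.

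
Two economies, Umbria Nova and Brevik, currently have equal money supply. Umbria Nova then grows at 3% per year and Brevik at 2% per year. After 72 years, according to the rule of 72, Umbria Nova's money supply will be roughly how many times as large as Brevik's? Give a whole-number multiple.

around 2 times

Umbria Nova pulls ahead at 1 pp per year, so the ratio doubles every 72/1 ≈ 72.00 years.
In 72 years that's 1.00 doublings: 2^1.00 ≈ 2.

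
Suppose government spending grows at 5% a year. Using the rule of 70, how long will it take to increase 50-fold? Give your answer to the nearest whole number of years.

At 5% it doubles every 70/5 ≈ 14.00 years.
Reaching 50× takes log₂(50) ≈ 5.64 doublings.
5.64 × 14.00 ≈ 79 years.

approximately 79 years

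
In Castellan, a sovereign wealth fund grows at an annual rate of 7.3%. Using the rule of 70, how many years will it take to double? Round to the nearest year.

roughly 10 years

At 7.3%, doubling takes about 70/7.3 = 9.59 years.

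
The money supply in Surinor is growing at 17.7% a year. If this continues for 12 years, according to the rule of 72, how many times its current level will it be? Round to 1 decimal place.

7.7 times

Doubles every ≈ 4.07 years (72/17.7).
12 years is 2.95 doublings; 2^2.95 ≈ 7.7×.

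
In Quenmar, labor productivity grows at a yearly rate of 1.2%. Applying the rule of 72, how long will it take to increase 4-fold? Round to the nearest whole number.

At 1.2% it doubles every 72/1.2 ≈ 60.00 years.
4 = 2^2, so 2 doublings → 120 years.

about 120 years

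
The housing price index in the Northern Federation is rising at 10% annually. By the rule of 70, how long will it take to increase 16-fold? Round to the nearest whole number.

approximately 28 years

One doubling takes 70/10 = 7.00 years.
16 = 2^4, so 4 doublings → 28 years.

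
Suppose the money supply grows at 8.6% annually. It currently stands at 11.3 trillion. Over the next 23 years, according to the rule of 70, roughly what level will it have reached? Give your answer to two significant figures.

Doubling time ≈ 70/8.6 = 8.14 years.
23 years is 23/8.14 ≈ 2.83 doublings, a factor of 2^2.83 ≈ 7.11.
11.3 × 7.11 ≈ 80 trillion.

around 80 trillion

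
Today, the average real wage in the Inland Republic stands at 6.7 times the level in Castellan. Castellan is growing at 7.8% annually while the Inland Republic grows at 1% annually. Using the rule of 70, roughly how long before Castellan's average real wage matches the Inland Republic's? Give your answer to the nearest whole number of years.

The growth-rate gap is 7.8% − 1% = 6.8 percentage points.
So the ratio between them halves every 70/6.8 ≈ 10.29 years.
A 6.7 times gap takes log₂(6.7) ≈ 2.74 halvings to close: 2.74 × 10.29 ≈ 28 years.

about 28 years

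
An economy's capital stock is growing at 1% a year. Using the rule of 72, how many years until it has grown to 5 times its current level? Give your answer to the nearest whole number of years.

Doubling time ≈ 72/1 = 72.00 years.
5× is log₂ 5 ≈ 2.32 doublings, so ≈ 2.32 × 72.00 = 167 years.

about 167 years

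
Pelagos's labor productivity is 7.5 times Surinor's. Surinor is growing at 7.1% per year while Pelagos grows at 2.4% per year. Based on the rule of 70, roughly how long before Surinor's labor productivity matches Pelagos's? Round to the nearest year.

≈ 43 years

The growth-rate gap is 7.1% − 2.4% = 4.7 percentage points.
So the ratio between them halves every 70/4.7 ≈ 14.89 years.
A 7.5 times gap takes log₂(7.5) ≈ 2.91 halvings to close: 2.91 × 14.89 ≈ 43 years.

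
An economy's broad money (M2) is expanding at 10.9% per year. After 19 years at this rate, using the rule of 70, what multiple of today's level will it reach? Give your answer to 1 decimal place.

around 7.8 times

Doubling time ≈ 70/10.9 = 6.42 years.
19 years / 6.42 ≈ 2.96 doublings → factor 2^2.96 ≈ 7.8.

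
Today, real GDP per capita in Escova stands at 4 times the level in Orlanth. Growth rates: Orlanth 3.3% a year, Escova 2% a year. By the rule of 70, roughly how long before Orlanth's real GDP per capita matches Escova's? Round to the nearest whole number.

roughly 108 years

The growth-rate gap is 3.3% − 2% = 1.3 percentage points.
So the ratio between them halves every 70/1.3 ≈ 53.85 years.
A 4 times gap closes after 2 halvings: 2 × 53.85 ≈ 108 years.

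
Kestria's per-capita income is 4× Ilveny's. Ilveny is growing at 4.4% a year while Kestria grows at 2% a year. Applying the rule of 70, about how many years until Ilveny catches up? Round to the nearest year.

Ilveny gains on Kestria at 4.4% − 2% = 2.4 points a year.
At that relative rate the gap halves every 70/2.4 ≈ 29.17 years.
A 4× gap closes after 2 halvings: 2 × 29.17 ≈ 58 years.

approximately 58 years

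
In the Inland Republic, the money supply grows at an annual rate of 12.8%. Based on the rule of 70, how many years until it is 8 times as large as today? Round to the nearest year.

One doubling takes 70/12.8 = 5.47 years.
8 = 2^3, so 3 doublings → 16 years.

roughly 16 years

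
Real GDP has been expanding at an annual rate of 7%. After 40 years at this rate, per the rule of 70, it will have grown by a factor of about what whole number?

approximately 16 times

At 7% one doubling takes ≈ 10.00 years; 40 years is 4 of them, so ×16.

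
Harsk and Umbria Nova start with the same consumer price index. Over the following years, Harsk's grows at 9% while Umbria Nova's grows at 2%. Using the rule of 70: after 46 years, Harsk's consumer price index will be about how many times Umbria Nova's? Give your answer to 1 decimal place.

about 24.3 times

Rate gap = 9% − 2% = 7 points.
The ratio doubles every 70/7 ≈ 10.00 years.
46/10.00 ≈ 4.60 doublings → ratio ≈ 2^4.60 ≈ 24.3.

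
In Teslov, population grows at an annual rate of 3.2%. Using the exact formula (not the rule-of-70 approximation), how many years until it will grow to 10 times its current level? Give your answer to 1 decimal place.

73.1 years

t = ln(10) / ln(1 + 0.032) = 2.3026 / 0.031499 ≈ 73.10.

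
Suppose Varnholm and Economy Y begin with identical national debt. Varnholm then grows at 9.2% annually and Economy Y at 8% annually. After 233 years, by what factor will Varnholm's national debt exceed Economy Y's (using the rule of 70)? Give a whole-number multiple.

Varnholm pulls ahead at 1.2 pp per year, so the ratio doubles every 70/1.2 ≈ 58.33 years.
In 233 years that's 3.99 doublings: 2^3.99 ≈ 16.

roughly 16 times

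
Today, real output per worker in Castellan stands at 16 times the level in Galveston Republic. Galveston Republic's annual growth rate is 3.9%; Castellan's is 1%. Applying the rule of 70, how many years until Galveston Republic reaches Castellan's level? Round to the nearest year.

roughly 97 years

What matters is the difference: 2.9 pp.
Rule of 70 on the gap: the ratio halves every 70/2.9 ≈ 24.14 years.
A 16 times gap closes after 4 halvings: 4 × 24.14 ≈ 97 years.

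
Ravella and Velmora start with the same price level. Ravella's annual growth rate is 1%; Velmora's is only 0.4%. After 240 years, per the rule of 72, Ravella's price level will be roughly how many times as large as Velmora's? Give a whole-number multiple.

about 4 times

Only the 0.6-point difference matters.
72/0.6 ≈ 120.00 years per doubling of the ratio; 240 years gives 2.00 doublings, so ≈ 4×.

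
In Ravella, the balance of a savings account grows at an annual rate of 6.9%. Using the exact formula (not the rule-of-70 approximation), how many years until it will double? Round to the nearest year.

t = ln(2) / ln(1 + 0.069) = 0.6931 / 0.066724 ≈ 10.39.
≈ 10 years.

10 years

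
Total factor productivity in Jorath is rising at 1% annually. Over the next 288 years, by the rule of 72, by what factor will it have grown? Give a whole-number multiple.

roughly 16 times

72/1 ≈ 72.00 years per doubling.
288 years fits 4 doublings: 2^4 = 16.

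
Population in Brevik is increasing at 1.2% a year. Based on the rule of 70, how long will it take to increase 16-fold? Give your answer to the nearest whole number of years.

One doubling takes 70/1.2 = 58.33 years.
16 = 2^4, so 4 doublings → 233 years.

≈ 233 years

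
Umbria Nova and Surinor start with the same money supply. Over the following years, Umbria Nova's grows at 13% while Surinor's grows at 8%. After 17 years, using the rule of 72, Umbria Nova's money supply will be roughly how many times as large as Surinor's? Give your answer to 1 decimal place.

Umbria Nova pulls ahead at 5 pp per year, so the ratio doubles every 72/5 ≈ 14.40 years.
In 17 years that's 1.18 doublings: 2^1.18 ≈ 2.3.

about 2.3 times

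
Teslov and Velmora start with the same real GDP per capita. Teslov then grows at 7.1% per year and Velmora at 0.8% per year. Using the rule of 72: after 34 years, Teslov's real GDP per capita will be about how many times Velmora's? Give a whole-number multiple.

Only the 6.3-point difference matters.
72/6.3 ≈ 11.43 years per doubling of the ratio; 34 years gives 2.97 doublings, so ≈ 8×.

roughly 8 times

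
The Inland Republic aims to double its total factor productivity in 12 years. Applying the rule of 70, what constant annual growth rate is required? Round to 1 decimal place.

70 / 12 ≈ 5.83, so about 5.8% annually.

about 5.8%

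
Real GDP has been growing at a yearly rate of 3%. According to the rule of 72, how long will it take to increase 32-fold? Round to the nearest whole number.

approximately 120 years

Doubling time ≈ 72/3 = 24.00 years.
32× is 5 doublings, so 5 × 24.00 ≈ 120 years.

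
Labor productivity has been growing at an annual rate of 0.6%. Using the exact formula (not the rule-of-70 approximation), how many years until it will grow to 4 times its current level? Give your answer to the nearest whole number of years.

t = ln(4) / ln(1 + 0.006) = 1.3863 / 0.005982 ≈ 231.75.
≈ 232 years.

232 years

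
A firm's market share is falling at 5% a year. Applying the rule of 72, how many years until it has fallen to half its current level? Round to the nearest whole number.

The rule works in reverse for decay: 72/5 ≈ 14.40 years to halve.

14 years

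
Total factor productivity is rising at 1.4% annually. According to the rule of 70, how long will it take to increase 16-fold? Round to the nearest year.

approximately 200 years

One doubling takes 70/1.4 = 50.00 years.
Getting to 16× needs 4 doublings: 4 × 50.00 ≈ 200 years.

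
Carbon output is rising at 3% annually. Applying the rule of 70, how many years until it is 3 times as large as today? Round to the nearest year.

roughly 37 years

One doubling takes 70/3 = 23.33 years.
3× is log₂ 3 ≈ 1.58 doublings, so ≈ 1.58 × 23.33 = 37 years.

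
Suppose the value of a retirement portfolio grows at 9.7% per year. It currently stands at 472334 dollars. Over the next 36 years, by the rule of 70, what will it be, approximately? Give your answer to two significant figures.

It doubles every 70/9.7 ≈ 7.22 years, so 36 years is 4.99 doublings.
2^4.99 ≈ 31.78; 472334 × 31.78 ≈ 15000000 dollars.

around 15000000 dollars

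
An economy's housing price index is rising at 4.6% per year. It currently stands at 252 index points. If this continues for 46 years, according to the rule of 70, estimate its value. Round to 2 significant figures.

It doubles every 70/4.6 ≈ 15.22 years, so 46 years is 3.02 doublings.
2^3.02 ≈ 8.11; 252 × 8.11 ≈ 2000 index points.

about 2000 index points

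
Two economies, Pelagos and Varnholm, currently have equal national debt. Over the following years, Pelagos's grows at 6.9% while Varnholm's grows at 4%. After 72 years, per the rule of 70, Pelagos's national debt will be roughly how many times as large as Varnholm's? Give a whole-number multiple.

Rate gap = 6.9% − 4% = 2.9 points.
The ratio doubles every 70/2.9 ≈ 24.14 years.
72/24.14 ≈ 2.98 doublings → ratio ≈ 2^2.98 ≈ 8.

approximately 8 times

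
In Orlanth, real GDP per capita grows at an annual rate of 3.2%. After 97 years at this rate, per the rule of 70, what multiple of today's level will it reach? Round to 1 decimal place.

21.6 times

Doubling time ≈ 70/3.2 = 21.88 years.
97 years / 21.88 ≈ 4.43 doublings → factor 2^4.43 ≈ 21.6.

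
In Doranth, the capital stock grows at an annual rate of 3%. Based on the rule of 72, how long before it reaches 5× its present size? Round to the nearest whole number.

roughly 56 years

At 3% it doubles every 72/3 ≈ 24.00 years.
5× is log₂ 5 ≈ 2.32 doublings, so ≈ 2.32 × 24.00 = 56 years.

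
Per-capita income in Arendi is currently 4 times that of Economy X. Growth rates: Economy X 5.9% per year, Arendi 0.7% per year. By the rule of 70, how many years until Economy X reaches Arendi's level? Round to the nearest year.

What matters is the difference: 5.2 pp.
Rule of 70 on the gap: the ratio halves every 70/5.2 ≈ 13.46 years.
A 4 times gap closes after 2 halvings: 2 × 13.46 ≈ 27 years.

27 years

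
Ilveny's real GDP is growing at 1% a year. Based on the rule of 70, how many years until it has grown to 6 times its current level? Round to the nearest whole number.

One doubling takes 70/1 = 70.00 years.
Reaching 6× takes log₂(6) ≈ 2.58 doublings.
2.58 × 70.00 ≈ 181 years.

approximately 181 years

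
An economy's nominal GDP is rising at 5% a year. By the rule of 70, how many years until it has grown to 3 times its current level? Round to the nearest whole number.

≈ 22 years

One doubling takes 70/5 = 14.00 years.
Reaching 3× takes log₂(3) ≈ 1.58 doublings.
1.58 × 14.00 ≈ 22 years.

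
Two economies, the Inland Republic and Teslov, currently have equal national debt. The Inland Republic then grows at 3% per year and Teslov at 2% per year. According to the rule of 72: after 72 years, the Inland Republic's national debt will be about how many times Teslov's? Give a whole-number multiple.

Only the 1-point difference matters.
72/1 ≈ 72.00 years per doubling of the ratio; 72 years gives 1.00 doublings, so ≈ 2×.

roughly 2 times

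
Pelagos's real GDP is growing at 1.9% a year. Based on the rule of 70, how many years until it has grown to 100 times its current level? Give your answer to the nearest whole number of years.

≈ 245 years

One doubling takes 70/1.9 = 36.84 years.
100× is log₂ 100 ≈ 6.64 doublings, so ≈ 6.64 × 36.84 = 245 years.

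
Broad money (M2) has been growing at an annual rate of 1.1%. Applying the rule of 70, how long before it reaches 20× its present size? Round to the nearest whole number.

One doubling takes 70/1.1 = 63.64 years.
Reaching 20× takes log₂(20) ≈ 4.32 doublings.
4.32 × 63.64 ≈ 275 years.

275 years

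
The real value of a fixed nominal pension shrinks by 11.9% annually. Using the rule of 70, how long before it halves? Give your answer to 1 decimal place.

Halving time ≈ 70 / 11.9 = 5.88 → 5.9 years.

≈ 5.9 years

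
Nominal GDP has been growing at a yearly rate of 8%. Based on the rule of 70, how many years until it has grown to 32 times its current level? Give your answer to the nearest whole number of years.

Doubling time ≈ 70/8 = 8.75 years.
32× is 5 doublings, so 5 × 8.75 ≈ 44 years.

approximately 44 years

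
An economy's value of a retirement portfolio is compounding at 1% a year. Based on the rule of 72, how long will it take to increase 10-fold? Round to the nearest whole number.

Doubling time ≈ 72/1 = 72.00 years.
10× is log₂ 10 ≈ 3.32 doublings, so ≈ 3.32 × 72.00 = 239 years.

about 239 years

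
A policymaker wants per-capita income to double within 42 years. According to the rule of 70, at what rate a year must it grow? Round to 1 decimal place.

1.7%

70 / 42 ≈ 1.67, so about 1.7% a year.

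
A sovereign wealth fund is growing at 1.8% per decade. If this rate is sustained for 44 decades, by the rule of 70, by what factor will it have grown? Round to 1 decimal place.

about 2.2 times

Doubles every ≈ 38.89 decades (70/1.8).
44 decades is 1.13 doublings; 2^1.13 ≈ 2.2×.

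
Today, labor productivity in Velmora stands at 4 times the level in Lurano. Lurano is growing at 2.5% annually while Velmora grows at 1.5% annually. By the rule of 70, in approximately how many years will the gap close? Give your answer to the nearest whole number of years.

What matters is the difference: 1 pp.
Rule of 70 on the gap: the ratio halves every 70/1 ≈ 70.00 years.
A 4 times gap closes after 2 halvings: 2 × 70.00 ≈ 140 years.

approximately 140 years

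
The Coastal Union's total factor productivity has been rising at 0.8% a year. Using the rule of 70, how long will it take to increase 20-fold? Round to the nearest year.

Doubling time ≈ 70/0.8 = 87.50 years.
20× is log₂ 20 ≈ 4.32 doublings, so ≈ 4.32 × 87.50 = 378 years.

≈ 378 years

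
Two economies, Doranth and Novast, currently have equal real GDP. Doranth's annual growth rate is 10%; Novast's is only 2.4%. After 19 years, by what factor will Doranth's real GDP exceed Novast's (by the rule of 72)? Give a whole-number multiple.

Doranth pulls ahead at 7.6 pp per year, so the ratio doubles every 72/7.6 ≈ 9.47 years.
In 19 years that's 2.01 doublings: 2^2.01 ≈ 4.

around 4 times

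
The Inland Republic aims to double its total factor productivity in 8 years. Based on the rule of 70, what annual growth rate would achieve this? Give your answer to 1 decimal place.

around 8.8%

70 / 8 ≈ 8.75, so about 8.8% a year.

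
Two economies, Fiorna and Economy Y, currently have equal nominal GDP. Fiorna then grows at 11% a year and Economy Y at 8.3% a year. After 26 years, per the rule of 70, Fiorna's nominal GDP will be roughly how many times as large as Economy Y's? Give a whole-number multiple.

2 times

Only the 2.7-point difference matters.
70/2.7 ≈ 25.93 years per doubling of the ratio; 26 years gives 1.00 doublings, so ≈ 2×.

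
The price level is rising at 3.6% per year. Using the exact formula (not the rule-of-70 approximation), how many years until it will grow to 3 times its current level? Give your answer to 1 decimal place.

t = ln(3) / ln(1 + 0.036) = 1.0986 / 0.035367 ≈ 31.06.

31.1 years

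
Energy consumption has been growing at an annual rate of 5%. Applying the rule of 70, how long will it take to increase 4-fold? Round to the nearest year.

approximately 28 years

One doubling takes 70/5 = 14.00 years.
4× is 2 doublings, so 2 × 14.00 ≈ 28 years.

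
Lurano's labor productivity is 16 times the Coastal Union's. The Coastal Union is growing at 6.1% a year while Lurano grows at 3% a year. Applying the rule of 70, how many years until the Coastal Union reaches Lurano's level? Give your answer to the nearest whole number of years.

roughly 90 years

What matters is the difference: 3.1 pp.
Rule of 70 on the gap: the ratio halves every 70/3.1 ≈ 22.58 years.
A 16 times gap closes after 4 halvings: 4 × 22.58 ≈ 90 years.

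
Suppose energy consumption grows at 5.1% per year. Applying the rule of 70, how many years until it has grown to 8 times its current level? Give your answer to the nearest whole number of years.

41 years

Doubling time ≈ 70/5.1 = 13.73 years.
Getting to 8× needs 3 doublings: 3 × 13.73 ≈ 41 years.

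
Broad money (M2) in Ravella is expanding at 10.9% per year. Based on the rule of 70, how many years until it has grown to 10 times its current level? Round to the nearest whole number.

Doubling time ≈ 70/10.9 = 6.42 years.
10× is log₂ 10 ≈ 3.32 doublings, so ≈ 3.32 × 6.42 = 21 years.

roughly 21 years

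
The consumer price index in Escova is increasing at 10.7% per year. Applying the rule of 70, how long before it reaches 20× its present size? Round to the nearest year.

about 28 years

Doubling time ≈ 70/10.7 = 6.54 years.
Reaching 20× takes log₂(20) ≈ 4.32 doublings.
4.32 × 6.54 ≈ 28 years.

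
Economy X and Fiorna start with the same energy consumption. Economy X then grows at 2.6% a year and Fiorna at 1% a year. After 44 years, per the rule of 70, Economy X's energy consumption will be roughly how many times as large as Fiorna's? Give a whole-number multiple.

around 2 times

Rate gap = 2.6% − 1% = 1.6 points.
The ratio doubles every 70/1.6 ≈ 43.75 years.
44/43.75 ≈ 1.01 doublings → ratio ≈ 2^1.01 ≈ 2.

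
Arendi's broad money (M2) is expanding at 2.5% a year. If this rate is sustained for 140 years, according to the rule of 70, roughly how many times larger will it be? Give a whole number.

32 times

Doubling time ≈ 70/2.5 = 28.00 years.
140/28.00 ≈ 5 doublings, so about 2^5 = 32×.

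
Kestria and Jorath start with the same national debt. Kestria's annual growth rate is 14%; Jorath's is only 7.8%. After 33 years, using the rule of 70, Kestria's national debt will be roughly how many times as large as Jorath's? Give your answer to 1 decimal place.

≈ 7.6 times

Kestria pulls ahead at 6.2 pp per year, so the ratio doubles every 70/6.2 ≈ 11.29 years.
In 33 years that's 2.92 doublings: 2^2.92 ≈ 7.6.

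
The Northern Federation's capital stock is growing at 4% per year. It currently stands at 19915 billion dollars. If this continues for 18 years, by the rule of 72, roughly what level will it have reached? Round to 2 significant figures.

40000 billion dollars

Doubling time ≈ 72/4 = 18.00 years.
18 years is 18/18.00 ≈ 1.00 doublings, a factor of 2^1.00 ≈ 2.00.
19915 × 2.00 ≈ 40000 billion dollars.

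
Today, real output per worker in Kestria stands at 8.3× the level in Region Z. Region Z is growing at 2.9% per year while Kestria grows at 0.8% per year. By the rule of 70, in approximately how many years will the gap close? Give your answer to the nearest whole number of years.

Region Z gains on Kestria at 2.9% − 0.8% = 2.1 points a year.
At that relative rate the gap halves every 70/2.1 ≈ 33.33 years.
An 8.3× gap takes log₂(8.3) ≈ 3.05 halvings to close: 3.05 × 33.33 ≈ 102 years.

approximately 102 years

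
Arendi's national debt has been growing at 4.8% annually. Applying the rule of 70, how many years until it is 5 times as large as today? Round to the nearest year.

One doubling takes 70/4.8 = 14.58 years.
Reaching 5× takes log₂(5) ≈ 2.32 doublings.
2.32 × 14.58 ≈ 34 years.

34 years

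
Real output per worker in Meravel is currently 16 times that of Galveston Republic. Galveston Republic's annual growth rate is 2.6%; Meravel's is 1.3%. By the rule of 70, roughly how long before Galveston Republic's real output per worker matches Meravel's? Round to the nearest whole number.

approximately 215 years

Galveston Republic gains on Meravel at 2.6% − 1.3% = 1.3 points a year.
At that relative rate the gap halves every 70/1.3 ≈ 53.85 years.
A 16 times gap closes after 4 halvings: 4 × 53.85 ≈ 215 years.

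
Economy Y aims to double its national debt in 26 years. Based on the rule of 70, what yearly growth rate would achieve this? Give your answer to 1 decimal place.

70 / 26 ≈ 2.69, so about 2.7% per year.

approximately 2.7% per year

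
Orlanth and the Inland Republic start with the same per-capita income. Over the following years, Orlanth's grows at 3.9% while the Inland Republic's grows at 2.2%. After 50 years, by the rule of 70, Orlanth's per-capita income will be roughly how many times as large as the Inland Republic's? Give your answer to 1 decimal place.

Rate gap = 3.9% − 2.2% = 1.7 points.
The ratio doubles every 70/1.7 ≈ 41.18 years.
50/41.18 ≈ 1.21 doublings → ratio ≈ 2^1.21 ≈ 2.3.

around 2.3 times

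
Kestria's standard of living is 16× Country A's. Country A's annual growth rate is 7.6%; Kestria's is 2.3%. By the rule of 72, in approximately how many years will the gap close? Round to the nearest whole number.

approximately 54 years

The growth-rate gap is 7.6% − 2.3% = 5.3 percentage points.
So the ratio between them halves every 72/5.3 ≈ 13.58 years.
A 16× gap closes after 4 halvings: 4 × 13.58 ≈ 54 years.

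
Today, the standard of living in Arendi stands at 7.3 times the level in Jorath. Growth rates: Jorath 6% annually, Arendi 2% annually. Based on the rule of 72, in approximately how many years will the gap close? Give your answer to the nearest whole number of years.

The growth-rate gap is 6% − 2% = 4 percentage points.
So the ratio between them halves every 72/4 ≈ 18.00 years.
A 7.3 times gap takes log₂(7.3) ≈ 2.87 halvings to close: 2.87 × 18.00 ≈ 52 years.

≈ 52 years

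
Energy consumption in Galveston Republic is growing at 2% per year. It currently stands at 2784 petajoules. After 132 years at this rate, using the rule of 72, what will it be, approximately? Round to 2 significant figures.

35000 petajoules

Doubling time ≈ 72/2 = 36.00 years.
132 years is 132/36.00 ≈ 3.67 doublings, a factor of 2^3.67 ≈ 12.73.
2784 × 12.73 ≈ 35000 petajoules.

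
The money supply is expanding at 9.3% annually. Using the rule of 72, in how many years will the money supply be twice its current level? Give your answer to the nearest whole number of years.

around 8 years

At 9.3%, doubling takes about 72/9.3 = 7.74 years.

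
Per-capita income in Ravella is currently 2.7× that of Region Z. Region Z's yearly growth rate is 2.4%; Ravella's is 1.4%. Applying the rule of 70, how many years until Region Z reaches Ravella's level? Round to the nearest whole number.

The growth-rate gap is 2.4% − 1.4% = 1 percentage point.
So the ratio between them halves every 70/1 ≈ 70.00 years.
A 2.7× gap takes log₂(2.7) ≈ 1.43 halvings to close: 1.43 × 70.00 ≈ 100 years.

approximately 100 years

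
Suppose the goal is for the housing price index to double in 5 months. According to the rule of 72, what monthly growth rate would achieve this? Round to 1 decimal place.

about 14.4%

72 / 5 ≈ 14.40, so about 14.4% per month.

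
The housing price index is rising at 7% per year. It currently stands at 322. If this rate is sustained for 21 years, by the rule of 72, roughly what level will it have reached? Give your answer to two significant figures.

about 1300

It doubles every 72/7 ≈ 10.29 years, so 21 years is 2.04 doublings.
2^2.04 ≈ 4.11; 322 × 4.11 ≈ 1300.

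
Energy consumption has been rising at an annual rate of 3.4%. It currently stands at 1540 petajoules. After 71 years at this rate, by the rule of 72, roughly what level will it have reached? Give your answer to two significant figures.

about 16000 petajoules

It doubles every 72/3.4 ≈ 21.18 years, so 71 years is 3.35 doublings.
2^3.35 ≈ 10.20; 1540 × 10.20 ≈ 16000 petajoules.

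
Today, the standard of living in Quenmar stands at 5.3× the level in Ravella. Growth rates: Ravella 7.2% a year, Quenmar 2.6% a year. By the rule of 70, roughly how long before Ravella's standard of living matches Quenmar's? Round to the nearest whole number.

37 years

Ravella gains on Quenmar at 7.2% − 2.6% = 4.6 points a year.
At that relative rate the gap halves every 70/4.6 ≈ 15.22 years.
A 5.3× gap takes log₂(5.3) ≈ 2.41 halvings to close: 2.41 × 15.22 ≈ 37 years.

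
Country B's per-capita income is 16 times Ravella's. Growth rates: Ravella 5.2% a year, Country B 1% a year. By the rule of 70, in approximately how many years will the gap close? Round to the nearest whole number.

The growth-rate gap is 5.2% − 1% = 4.2 percentage points.
So the ratio between them halves every 70/4.2 ≈ 16.67 years.
A 16 times gap closes after 4 halvings: 4 × 16.67 ≈ 67 years.

≈ 67 years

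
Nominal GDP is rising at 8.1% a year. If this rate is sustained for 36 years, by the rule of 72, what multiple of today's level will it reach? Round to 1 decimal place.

roughly 16.6 times

Doubling time ≈ 72/8.1 = 8.89 years.
36 years / 8.89 ≈ 4.05 doublings → factor 2^4.05 ≈ 16.6.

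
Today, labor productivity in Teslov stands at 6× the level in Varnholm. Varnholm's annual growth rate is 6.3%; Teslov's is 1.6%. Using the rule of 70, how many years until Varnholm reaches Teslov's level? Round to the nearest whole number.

roughly 38 years

Varnholm gains on Teslov at 6.3% − 1.6% = 4.7 points a year.
At that relative rate the gap halves every 70/4.7 ≈ 14.89 years.
A 6× gap takes log₂(6) ≈ 2.58 halvings to close: 2.58 × 14.89 ≈ 38 years.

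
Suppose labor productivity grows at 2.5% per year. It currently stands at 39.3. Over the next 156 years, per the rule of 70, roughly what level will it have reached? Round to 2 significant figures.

about 1900

Doubling time ≈ 70/2.5 = 28.00 years.
156 years is 156/28.00 ≈ 5.57 doublings, a factor of 2^5.57 ≈ 47.50.
39.3 × 47.50 ≈ 1900.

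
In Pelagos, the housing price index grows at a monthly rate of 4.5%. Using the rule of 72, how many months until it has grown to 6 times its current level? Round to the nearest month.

One doubling takes 72/4.5 = 16.00 months.
Reaching 6× takes log₂(6) ≈ 2.58 doublings.
2.58 × 16.00 ≈ 41 months.

41 months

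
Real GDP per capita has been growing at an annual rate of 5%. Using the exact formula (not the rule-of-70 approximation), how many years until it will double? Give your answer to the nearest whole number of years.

t = ln(2) / ln(1 + 0.05) = 0.6931 / 0.048790 ≈ 14.21.
≈ 14 years.

14 years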